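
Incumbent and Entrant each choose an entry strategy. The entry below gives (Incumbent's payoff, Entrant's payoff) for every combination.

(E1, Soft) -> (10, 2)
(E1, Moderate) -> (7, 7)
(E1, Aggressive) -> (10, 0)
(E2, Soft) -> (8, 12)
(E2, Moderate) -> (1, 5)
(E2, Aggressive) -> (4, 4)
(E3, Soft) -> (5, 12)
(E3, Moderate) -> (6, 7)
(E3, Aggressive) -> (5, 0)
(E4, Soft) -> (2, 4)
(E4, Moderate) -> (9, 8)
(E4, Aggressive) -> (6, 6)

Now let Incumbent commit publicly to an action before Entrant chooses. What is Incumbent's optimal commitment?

Entrant best-responds to each possible Incumbent move:
- E1 → Entrant plays Moderate (best of 2, 7, 0); Incumbent gets 7.
- E2 → Entrant plays Soft (best of 12, 5, 4); Incumbent gets 8.
- E3 → Entrant plays Soft (best of 12, 7, 0); Incumbent gets 5.
- E4 → Entrant plays Moderate (best of 4, 8, 6); Incumbent gets 9.
Maximizing over 7, 8, 5, 9, Incumbent chooses E4. Subgame-perfect outcome: (E4, Moderate) with payoffs (9, 8).

E4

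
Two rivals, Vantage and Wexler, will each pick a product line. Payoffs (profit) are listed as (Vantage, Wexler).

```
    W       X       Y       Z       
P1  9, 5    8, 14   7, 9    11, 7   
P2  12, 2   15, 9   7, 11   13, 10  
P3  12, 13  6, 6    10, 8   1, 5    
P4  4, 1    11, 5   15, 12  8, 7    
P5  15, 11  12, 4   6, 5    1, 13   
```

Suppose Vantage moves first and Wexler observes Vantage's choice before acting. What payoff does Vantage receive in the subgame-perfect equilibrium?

15

Solve by backward induction (Vantage leads).
- P1: BR = X, leader payoff 8.
- P2: BR = Y, leader payoff 7.
- P3: BR = W, leader payoff 12.
- P4: BR = Y, leader payoff 15.
- P5: BR = Z, leader payoff 1.
Maximizing over 8, 7, 12, 15, 1, Vantage chooses P4. Subgame-perfect outcome: (P4, Y) with payoffs (15, 12).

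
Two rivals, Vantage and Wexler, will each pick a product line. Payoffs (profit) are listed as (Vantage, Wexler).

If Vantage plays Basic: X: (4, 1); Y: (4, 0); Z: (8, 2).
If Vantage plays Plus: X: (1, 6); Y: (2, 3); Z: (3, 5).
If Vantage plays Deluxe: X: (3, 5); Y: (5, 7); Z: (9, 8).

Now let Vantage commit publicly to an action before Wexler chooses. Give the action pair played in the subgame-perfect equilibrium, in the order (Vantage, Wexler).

(Deluxe, Z)

Work backward from Wexler's decision.
- Basic: Wexler compares 1, 0, 2 and picks Z; Vantage would get 8.
- Plus: Wexler compares 6, 3, 5 and picks X; Vantage would get 1.
- Deluxe: Wexler compares 5, 7, 8 and picks Z; Vantage would get 9.
Maximizing over 8, 1, 9, Vantage chooses Deluxe. Subgame-perfect outcome: (Deluxe, Z) with payoffs (9, 8).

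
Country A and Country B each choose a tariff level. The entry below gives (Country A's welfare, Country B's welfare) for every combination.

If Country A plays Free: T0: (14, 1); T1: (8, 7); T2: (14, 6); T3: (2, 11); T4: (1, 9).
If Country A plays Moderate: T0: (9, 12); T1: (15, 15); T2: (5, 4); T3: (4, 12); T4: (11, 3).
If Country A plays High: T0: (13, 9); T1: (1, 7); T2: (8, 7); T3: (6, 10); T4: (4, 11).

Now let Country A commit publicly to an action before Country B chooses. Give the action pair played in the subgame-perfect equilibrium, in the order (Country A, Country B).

(Moderate, T1)

Backward induction with Country A moving first.
- Free: Country B compares 1, 7, 6, 11, 9 and picks T3; Country A would get 2.
- Moderate: Country B compares 12, 15, 4, 12, 3 and picks T1; Country A would get 15.
- High: Country B compares 9, 7, 7, 10, 11 and picks T4; Country A would get 4.
Maximizing over 2, 15, 4, Country A chooses Moderate. Subgame-perfect outcome: (Moderate, T1) with payoffs (15, 15).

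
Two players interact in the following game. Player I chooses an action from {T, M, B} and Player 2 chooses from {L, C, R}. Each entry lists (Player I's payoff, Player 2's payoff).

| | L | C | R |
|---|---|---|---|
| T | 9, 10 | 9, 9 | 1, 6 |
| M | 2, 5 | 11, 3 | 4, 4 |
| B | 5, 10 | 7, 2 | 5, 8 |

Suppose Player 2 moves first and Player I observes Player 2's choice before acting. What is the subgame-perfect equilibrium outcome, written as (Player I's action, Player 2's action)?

(T, L)

Player I best-responds to each possible Player 2 move:
- L → Player I plays T (best of 9, 2, 5); Player 2 gets 10.
- C → Player I plays M (best of 9, 11, 7); Player 2 gets 3.
- R → Player I plays B (best of 1, 4, 5); Player 2 gets 8.
Player 2's induced payoffs are 10, 3, 8, so Player 2 commits to L. Subgame-perfect outcome: (T, L) with payoffs (9, 10).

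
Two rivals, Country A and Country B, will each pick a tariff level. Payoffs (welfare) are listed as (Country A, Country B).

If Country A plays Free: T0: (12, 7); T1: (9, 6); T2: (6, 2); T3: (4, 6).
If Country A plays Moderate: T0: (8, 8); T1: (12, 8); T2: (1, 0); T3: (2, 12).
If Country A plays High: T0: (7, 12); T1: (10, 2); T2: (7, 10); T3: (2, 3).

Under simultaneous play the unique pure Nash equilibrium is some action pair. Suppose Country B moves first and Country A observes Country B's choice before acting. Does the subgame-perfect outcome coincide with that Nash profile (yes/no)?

Work backward from Country A's decision.
- T0 → Country A plays Free (best of 12, 8, 7); Country B gets 7.
- T1 → Country A plays Moderate (best of 9, 12, 10); Country B gets 8.
- T2 → Country A plays High (best of 6, 1, 7); Country B gets 10.
- T3 → Country A plays Free (best of 4, 2, 2); Country B gets 6.
Maximizing over 7, 8, 10, 6, Country B chooses T2. Subgame-perfect outcome: (High, T2) with payoffs (7, 10).
For the simultaneous game, intersect best replies.
Country A's best replies: T0→Free; T1→Moderate; T2→High; T3→Free.
Country B's best replies: Free→T0; Moderate→T3; High→T0.
The unique mutual best reply is (Free, T0), giving (12, 7).
Sequential outcome (High, T2) differs from the Nash profile (Free, T0).

no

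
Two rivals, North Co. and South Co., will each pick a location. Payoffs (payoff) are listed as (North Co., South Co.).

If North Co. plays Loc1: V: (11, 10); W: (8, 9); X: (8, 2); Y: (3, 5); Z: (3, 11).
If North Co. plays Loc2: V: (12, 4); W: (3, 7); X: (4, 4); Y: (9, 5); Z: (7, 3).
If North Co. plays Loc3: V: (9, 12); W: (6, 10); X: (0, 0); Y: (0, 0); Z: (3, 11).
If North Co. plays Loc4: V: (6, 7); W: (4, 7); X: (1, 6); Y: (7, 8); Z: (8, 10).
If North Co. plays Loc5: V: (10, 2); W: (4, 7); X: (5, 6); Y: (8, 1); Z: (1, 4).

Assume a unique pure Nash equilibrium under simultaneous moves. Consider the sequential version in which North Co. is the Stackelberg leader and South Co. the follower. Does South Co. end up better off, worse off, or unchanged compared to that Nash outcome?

South Co. best-responds to each possible North Co. move:
- Loc1: BR = Z, leader payoff 3.
- Loc2: BR = W, leader payoff 3.
- Loc3: BR = V, leader payoff 9.
- Loc4: BR = Z, leader payoff 8.
- Loc5: BR = W, leader payoff 4.
Maximizing over 3, 3, 9, 8, 4, North Co. chooses Loc3. Subgame-perfect outcome: (Loc3, V) with payoffs (9, 12).
Under simultaneous play:
North Co.'s best replies: V→Loc2; W→Loc1; X→Loc1; Y→Loc2; Z→Loc4.
South Co.'s best replies: Loc1→Z; Loc2→W; Loc3→V; Loc4→Z; Loc5→W.
Only (Loc4, Z) has each player best-responding; Nash payoffs (8, 10).
South Co. earns 12 sequentially versus 10 at the Nash outcome: better off.

better off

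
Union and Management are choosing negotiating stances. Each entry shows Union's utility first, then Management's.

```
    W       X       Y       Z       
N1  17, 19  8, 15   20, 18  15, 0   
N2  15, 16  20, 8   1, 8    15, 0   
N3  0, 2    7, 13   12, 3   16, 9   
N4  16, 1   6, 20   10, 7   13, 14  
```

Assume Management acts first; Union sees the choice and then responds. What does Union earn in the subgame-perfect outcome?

17

Work backward from Union's decision.
- W: BR = N1, leader payoff 19.
- X: BR = N2, leader payoff 8.
- Y: BR = N1, leader payoff 18.
- Z: BR = N3, leader payoff 9.
Maximizing over 19, 8, 18, 9, Management chooses W. Subgame-perfect outcome: (N1, W) with payoffs (17, 19).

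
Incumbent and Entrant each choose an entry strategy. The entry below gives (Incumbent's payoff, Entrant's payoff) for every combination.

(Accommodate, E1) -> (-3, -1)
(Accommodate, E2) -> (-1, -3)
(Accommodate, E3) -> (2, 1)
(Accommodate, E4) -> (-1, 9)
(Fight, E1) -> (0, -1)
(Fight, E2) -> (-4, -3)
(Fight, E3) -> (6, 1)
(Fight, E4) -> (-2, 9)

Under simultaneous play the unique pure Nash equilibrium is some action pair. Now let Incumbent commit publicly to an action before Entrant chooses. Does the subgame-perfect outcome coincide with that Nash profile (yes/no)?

yes

Entrant best-responds to each possible Incumbent move:
- Accommodate: BR = E4, leader payoff -1.
- Fight: BR = E4, leader payoff -2.
Among -1, -2, the best is -1 at Accommodate. Subgame-perfect outcome: (Accommodate, E4) with payoffs (-1, 9).
For the simultaneous game, intersect best replies.
Incumbent's best replies: E1→Fight; E2→Accommodate; E3→Fight; E4→Accommodate.
Entrant's best replies: Accommodate→E4; Fight→E4.
The unique mutual best reply is (Accommodate, E4), giving (-1, 9).
Sequential outcome (Accommodate, E4) coincides with the Nash profile (Accommodate, E4).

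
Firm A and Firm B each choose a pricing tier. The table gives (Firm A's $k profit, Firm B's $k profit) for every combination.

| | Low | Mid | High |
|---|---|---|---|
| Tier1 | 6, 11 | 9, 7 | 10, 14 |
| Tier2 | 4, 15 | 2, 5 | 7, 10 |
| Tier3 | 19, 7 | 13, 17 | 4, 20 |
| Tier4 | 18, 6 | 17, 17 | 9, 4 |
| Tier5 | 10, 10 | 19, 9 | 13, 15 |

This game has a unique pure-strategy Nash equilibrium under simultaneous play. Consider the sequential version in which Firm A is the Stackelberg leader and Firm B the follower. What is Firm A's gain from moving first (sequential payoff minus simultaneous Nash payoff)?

4

Solve by backward induction (Firm A leads).
- Tier1: BR = High, leader payoff 10.
- Tier2: BR = Low, leader payoff 4.
- Tier3: BR = High, leader payoff 4.
- Tier4: BR = Mid, leader payoff 17.
- Tier5: BR = High, leader payoff 13.
Firm A's induced payoffs are 10, 4, 4, 17, 13, so Firm A commits to Tier4. Subgame-perfect outcome: (Tier4, Mid) with payoffs (17, 17).
Now find the simultaneous Nash equilibrium.
Firm A's best replies: Low→Tier3; Mid→Tier5; High→Tier5.
Firm B's best replies: Tier1→High; Tier2→Low; Tier3→High; Tier4→Mid; Tier5→High.
Only (Tier5, High) has each player best-responding; Nash payoffs (13, 15).
Firm A's commitment gain: 17 − 13 = 4.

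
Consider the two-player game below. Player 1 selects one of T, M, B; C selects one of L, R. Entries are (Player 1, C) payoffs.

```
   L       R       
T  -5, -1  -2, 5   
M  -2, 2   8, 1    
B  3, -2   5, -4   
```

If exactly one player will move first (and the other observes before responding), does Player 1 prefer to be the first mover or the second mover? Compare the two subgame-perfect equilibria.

If Player 1 leads: C's best replies are T→R, M→L, B→L; Player 1's induced payoffs -2, -2, 3; outcome (B, L), payoffs (3, -2).
If C leads: Player 1's best replies are L→B, R→M; C's induced payoffs -2, 1; outcome (M, R), payoffs (8, 1).
Player 1 gets 3 moving first and 8 moving second, so Player 1 prefers to move second.

second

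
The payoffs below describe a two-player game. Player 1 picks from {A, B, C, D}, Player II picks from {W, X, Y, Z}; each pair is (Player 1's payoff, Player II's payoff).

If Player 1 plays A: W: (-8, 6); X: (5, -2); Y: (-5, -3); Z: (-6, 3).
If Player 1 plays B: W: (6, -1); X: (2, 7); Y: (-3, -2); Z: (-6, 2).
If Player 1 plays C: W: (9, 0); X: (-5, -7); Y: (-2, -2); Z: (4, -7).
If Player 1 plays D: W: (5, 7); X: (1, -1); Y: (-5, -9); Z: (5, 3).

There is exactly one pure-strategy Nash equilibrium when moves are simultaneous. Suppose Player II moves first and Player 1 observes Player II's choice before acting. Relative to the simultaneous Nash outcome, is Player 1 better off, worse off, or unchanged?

Solve by backward induction (Player II leads).
- W → Player 1 plays C (best of -8, 6, 9, 5); Player II gets 0.
- X → Player 1 plays A (best of 5, 2, -5, 1); Player II gets -2.
- Y → Player 1 plays C (best of -5, -3, -2, -5); Player II gets -2.
- Z → Player 1 plays D (best of -6, -6, 4, 5); Player II gets 3.
Player II's induced payoffs are 0, -2, -2, 3, so Player II commits to Z. Subgame-perfect outcome: (D, Z) with payoffs (5, 3).
For the simultaneous game, intersect best replies.
Player 1's best replies: W→C; X→A; Y→C; Z→D.
Player II's best replies: A→W; B→X; C→W; D→W.
Only (C, W) has each player best-responding; Nash payoffs (9, 0).
Player 1 earns 5 sequentially versus 9 at the Nash outcome: worse off.

worse off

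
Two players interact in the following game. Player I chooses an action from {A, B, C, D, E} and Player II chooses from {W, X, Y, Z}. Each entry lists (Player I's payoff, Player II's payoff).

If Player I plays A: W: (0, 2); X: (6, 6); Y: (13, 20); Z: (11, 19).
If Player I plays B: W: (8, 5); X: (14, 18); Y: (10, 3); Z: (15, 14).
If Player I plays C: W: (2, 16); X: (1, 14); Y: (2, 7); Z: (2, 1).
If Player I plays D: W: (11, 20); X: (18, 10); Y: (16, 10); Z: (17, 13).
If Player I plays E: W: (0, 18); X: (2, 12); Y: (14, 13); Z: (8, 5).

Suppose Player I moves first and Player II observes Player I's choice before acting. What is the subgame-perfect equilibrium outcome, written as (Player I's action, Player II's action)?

(B, X)

Solve by backward induction (Player I leads).
- A: Player II compares 2, 6, 20, 19 and picks Y; Player I would get 13.
- B: Player II compares 5, 18, 3, 14 and picks X; Player I would get 14.
- C: Player II compares 16, 14, 7, 1 and picks W; Player I would get 2.
- D: Player II compares 20, 10, 10, 13 and picks W; Player I would get 11.
- E: Player II compares 18, 12, 13, 5 and picks W; Player I would get 0.
Maximizing over 13, 14, 2, 11, 0, Player I chooses B. Subgame-perfect outcome: (B, X) with payoffs (14, 18).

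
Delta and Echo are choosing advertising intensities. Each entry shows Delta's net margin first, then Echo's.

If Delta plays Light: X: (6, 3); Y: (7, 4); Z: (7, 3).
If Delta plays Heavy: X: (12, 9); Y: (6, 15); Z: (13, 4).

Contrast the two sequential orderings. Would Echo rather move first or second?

first

If Delta leads: Echo's best replies are Light→Y, Heavy→Y; Delta's induced payoffs 7, 6; outcome (Light, Y), payoffs (7, 4).
If Echo leads: Delta's best replies are X→Heavy, Y→Light, Z→Heavy; Echo's induced payoffs 9, 4, 4; outcome (Heavy, X), payoffs (12, 9).
Echo gets 9 moving first and 4 moving second, so Echo prefers to move first.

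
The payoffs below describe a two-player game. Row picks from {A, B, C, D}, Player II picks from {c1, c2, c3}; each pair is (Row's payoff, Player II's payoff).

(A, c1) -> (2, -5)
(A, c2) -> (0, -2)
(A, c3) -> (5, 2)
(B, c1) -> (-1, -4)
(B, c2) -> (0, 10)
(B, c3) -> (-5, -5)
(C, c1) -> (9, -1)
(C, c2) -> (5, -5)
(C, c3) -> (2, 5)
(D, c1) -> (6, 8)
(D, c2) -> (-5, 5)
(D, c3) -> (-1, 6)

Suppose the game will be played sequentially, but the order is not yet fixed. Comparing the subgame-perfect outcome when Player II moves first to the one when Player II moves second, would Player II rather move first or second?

If Row leads: Player II's best replies are A→c3, B→c2, C→c3, D→c1; Row's induced payoffs 5, 0, 2, 6; outcome (D, c1), payoffs (6, 8).
If Player II leads: Row's best replies are c1→C, c2→C, c3→A; Player II's induced payoffs -1, -5, 2; outcome (A, c3), payoffs (5, 2).
Player II gets 2 moving first and 8 moving second, so Player II prefers to move second.

second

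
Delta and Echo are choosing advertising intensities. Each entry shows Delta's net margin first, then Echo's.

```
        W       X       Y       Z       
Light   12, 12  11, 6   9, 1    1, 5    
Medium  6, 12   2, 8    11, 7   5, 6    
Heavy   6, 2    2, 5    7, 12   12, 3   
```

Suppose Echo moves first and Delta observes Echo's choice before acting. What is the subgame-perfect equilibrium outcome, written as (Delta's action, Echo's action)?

Work backward from Delta's decision.
- W → Delta plays Light (best of 12, 6, 6); Echo gets 12.
- X → Delta plays Light (best of 11, 2, 2); Echo gets 6.
- Y → Delta plays Medium (best of 9, 11, 7); Echo gets 7.
- Z → Delta plays Heavy (best of 1, 5, 12); Echo gets 3.
Maximizing over 12, 6, 7, 3, Echo chooses W. Subgame-perfect outcome: (Light, W) with payoffs (12, 12).

(Light, W)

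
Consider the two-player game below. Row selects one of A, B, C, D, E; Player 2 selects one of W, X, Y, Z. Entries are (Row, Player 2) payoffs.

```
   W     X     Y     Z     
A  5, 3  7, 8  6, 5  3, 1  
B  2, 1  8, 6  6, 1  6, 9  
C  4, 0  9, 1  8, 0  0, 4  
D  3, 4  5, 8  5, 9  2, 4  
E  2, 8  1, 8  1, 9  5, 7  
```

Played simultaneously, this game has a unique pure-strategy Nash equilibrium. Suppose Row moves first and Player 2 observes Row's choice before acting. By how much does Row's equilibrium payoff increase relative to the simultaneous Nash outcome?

Work backward from Player 2's decision.
- A: BR = X, leader payoff 7.
- B: BR = Z, leader payoff 6.
- C: BR = Z, leader payoff 0.
- D: BR = Y, leader payoff 5.
- E: BR = Y, leader payoff 1.
Row's induced payoffs are 7, 6, 0, 5, 1, so Row commits to A. Subgame-perfect outcome: (A, X) with payoffs (7, 8).
Now find the simultaneous Nash equilibrium.
Row's best replies: W→A; X→C; Y→C; Z→B.
Player 2's best replies: A→X; B→Z; C→Z; D→Y; E→Y.
The unique mutual best reply is (B, Z), giving (6, 9).
Row's commitment gain: 7 − 6 = 1.

1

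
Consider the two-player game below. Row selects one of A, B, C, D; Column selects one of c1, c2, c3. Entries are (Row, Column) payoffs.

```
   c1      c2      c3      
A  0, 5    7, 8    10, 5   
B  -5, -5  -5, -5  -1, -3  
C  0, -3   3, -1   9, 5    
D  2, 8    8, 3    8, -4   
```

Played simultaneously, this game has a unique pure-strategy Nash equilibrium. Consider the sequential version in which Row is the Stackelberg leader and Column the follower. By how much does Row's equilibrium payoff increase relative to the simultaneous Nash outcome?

Column best-responds to each possible Row move:
- A → Column plays c2 (best of 5, 8, 5); Row gets 7.
- B → Column plays c3 (best of -5, -5, -3); Row gets -1.
- C → Column plays c3 (best of -3, -1, 5); Row gets 9.
- D → Column plays c1 (best of 8, 3, -4); Row gets 2.
Row's induced payoffs are 7, -1, 9, 2, so Row commits to C. Subgame-perfect outcome: (C, c3) with payoffs (9, 5).
For the simultaneous game, intersect best replies.
Row's best replies: c1→D; c2→D; c3→A.
Column's best replies: A→c2; B→c3; C→c3; D→c1.
Only (D, c1) has each player best-responding; Nash payoffs (2, 8).
Row's commitment gain: 9 − 2 = 7.

7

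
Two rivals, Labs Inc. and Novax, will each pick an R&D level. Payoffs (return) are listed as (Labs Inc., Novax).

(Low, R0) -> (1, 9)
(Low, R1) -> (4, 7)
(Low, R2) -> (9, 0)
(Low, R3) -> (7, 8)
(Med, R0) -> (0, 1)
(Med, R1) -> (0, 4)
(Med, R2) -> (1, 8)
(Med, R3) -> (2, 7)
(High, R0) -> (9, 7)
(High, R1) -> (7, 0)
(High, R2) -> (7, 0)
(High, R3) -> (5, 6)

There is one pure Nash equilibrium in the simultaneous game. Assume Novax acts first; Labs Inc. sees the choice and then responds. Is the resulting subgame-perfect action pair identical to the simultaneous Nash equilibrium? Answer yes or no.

no

Work backward from Labs Inc.'s decision.
- R0 → Labs Inc. plays High (best of 1, 0, 9); Novax gets 7.
- R1 → Labs Inc. plays High (best of 4, 0, 7); Novax gets 0.
- R2 → Labs Inc. plays Low (best of 9, 1, 7); Novax gets 0.
- R3 → Labs Inc. plays Low (best of 7, 2, 5); Novax gets 8.
Among 7, 0, 0, 8, the best is 8 at R3. Subgame-perfect outcome: (Low, R3) with payoffs (7, 8).
Under simultaneous play:
Labs Inc.'s best replies: R0→High; R1→High; R2→Low; R3→Low.
Novax's best replies: Low→R0; Med→R2; High→R0.
The unique mutual best reply is (High, R0), giving (9, 7).
Sequential outcome (Low, R3) differs from the Nash profile (High, R0).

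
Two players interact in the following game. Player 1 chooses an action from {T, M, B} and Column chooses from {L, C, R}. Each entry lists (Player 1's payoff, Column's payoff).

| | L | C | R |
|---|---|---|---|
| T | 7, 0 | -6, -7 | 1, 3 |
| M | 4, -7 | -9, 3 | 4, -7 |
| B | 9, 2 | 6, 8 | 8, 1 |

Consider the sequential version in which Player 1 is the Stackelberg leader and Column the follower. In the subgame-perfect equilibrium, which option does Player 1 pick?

Column best-responds to each possible Player 1 move:
- T: BR = R, leader payoff 1.
- M: BR = C, leader payoff -9.
- B: BR = C, leader payoff 6.
Maximizing over 1, -9, 6, Player 1 chooses B. Subgame-perfect outcome: (B, C) with payoffs (6, 8).

B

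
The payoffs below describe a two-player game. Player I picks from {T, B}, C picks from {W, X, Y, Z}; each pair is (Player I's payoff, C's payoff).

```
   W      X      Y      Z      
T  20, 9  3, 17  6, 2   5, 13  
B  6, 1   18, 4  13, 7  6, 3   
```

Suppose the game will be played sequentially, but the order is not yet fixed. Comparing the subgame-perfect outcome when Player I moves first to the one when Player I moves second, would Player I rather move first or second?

If Player I leads: C's best replies are T→X, B→Y; Player I's induced payoffs 3, 13; outcome (B, Y), payoffs (13, 7).
If C leads: Player I's best replies are W→T, X→B, Y→B, Z→B; C's induced payoffs 9, 4, 7, 3; outcome (T, W), payoffs (20, 9).
Player I gets 13 moving first and 20 moving second, so Player I prefers to move second.

second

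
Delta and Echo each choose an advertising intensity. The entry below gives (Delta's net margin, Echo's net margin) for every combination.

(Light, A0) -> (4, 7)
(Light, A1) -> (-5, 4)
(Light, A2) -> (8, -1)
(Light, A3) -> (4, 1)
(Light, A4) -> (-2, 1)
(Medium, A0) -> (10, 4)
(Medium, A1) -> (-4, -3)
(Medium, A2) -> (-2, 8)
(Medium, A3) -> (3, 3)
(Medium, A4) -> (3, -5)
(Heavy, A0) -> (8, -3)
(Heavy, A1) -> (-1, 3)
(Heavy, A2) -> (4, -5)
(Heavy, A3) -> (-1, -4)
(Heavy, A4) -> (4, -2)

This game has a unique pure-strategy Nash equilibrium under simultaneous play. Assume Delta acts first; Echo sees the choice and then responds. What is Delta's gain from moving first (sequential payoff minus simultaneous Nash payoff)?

Backward induction with Delta moving first.
- Light: Echo compares 7, 4, -1, 1, 1 and picks A0; Delta would get 4.
- Medium: Echo compares 4, -3, 8, 3, -5 and picks A2; Delta would get -2.
- Heavy: Echo compares -3, 3, -5, -4, -2 and picks A1; Delta would get -1.
Among 4, -2, -1, the best is 4 at Light. Subgame-perfect outcome: (Light, A0) with payoffs (4, 7).
For the simultaneous game, intersect best replies.
Delta's best replies: A0→Medium; A1→Heavy; A2→Light; A3→Light; A4→Heavy.
Echo's best replies: Light→A0; Medium→A2; Heavy→A1.
The unique mutual best reply is (Heavy, A1), giving (-1, 3).
Delta's commitment gain: 4 − -1 = 5.

5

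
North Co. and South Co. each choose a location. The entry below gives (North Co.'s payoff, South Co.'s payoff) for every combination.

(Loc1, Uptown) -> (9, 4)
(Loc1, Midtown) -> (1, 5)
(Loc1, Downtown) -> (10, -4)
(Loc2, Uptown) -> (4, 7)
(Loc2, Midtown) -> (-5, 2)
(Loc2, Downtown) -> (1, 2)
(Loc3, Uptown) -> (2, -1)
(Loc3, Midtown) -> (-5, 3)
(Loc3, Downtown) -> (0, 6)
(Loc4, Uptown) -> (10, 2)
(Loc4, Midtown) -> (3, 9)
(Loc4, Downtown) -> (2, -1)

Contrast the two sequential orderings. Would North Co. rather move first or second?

first

If North Co. leads: South Co.'s best replies are Loc1→Midtown, Loc2→Uptown, Loc3→Downtown, Loc4→Midtown; North Co.'s induced payoffs 1, 4, 0, 3; outcome (Loc2, Uptown), payoffs (4, 7).
If South Co. leads: North Co.'s best replies are Uptown→Loc4, Midtown→Loc4, Downtown→Loc1; South Co.'s induced payoffs 2, 9, -4; outcome (Loc4, Midtown), payoffs (3, 9).
North Co. gets 4 moving first and 3 moving second, so North Co. prefers to move first.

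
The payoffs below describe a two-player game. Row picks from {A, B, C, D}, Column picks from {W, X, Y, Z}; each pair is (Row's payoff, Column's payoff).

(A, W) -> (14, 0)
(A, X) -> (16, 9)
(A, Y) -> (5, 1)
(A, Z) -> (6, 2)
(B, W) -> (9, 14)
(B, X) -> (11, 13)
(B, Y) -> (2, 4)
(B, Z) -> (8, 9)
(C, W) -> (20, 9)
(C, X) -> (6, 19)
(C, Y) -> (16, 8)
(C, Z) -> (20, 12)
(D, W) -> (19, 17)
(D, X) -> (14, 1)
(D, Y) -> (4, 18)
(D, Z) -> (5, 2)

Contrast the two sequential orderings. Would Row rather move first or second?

If Row leads: Column's best replies are A→X, B→W, C→X, D→Y; Row's induced payoffs 16, 9, 6, 4; outcome (A, X), payoffs (16, 9).
If Column leads: Row's best replies are W→C, X→A, Y→C, Z→C; Column's induced payoffs 9, 9, 8, 12; outcome (C, Z), payoffs (20, 12).
Row gets 16 moving first and 20 moving second, so Row prefers to move second.

second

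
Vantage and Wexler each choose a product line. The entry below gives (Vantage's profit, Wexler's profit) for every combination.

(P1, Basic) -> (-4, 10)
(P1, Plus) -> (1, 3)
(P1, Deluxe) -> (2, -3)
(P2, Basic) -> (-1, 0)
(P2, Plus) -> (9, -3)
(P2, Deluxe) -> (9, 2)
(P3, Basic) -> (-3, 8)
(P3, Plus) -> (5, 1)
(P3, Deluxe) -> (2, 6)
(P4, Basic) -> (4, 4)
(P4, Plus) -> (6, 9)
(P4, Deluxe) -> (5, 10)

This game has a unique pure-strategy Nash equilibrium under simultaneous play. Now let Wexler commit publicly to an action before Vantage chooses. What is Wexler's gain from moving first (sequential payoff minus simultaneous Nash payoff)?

Solve by backward induction (Wexler leads).
- Basic: Vantage compares -4, -1, -3, 4 and picks P4; Wexler would get 4.
- Plus: Vantage compares 1, 9, 5, 6 and picks P2; Wexler would get -3.
- Deluxe: Vantage compares 2, 9, 2, 5 and picks P2; Wexler would get 2.
Maximizing over 4, -3, 2, Wexler chooses Basic. Subgame-perfect outcome: (P4, Basic) with payoffs (4, 4).
Under simultaneous play:
Vantage's best replies: Basic→P4; Plus→P2; Deluxe→P2.
Wexler's best replies: P1→Basic; P2→Deluxe; P3→Basic; P4→Deluxe.
Only (P2, Deluxe) has each player best-responding; Nash payoffs (9, 2).
Wexler's commitment gain: 4 − 2 = 2.

2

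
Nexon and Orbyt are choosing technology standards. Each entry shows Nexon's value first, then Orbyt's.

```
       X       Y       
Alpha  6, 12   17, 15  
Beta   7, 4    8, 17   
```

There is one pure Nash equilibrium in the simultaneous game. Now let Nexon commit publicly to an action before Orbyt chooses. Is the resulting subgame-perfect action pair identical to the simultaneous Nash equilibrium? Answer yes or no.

yes

Solve by backward induction (Nexon leads).
- Alpha → Orbyt plays Y (best of 12, 15); Nexon gets 17.
- Beta → Orbyt plays Y (best of 4, 17); Nexon gets 8.
Nexon's induced payoffs are 17, 8, so Nexon commits to Alpha. Subgame-perfect outcome: (Alpha, Y) with payoffs (17, 15).
Now find the simultaneous Nash equilibrium.
Nexon's best replies: X→Beta; Y→Alpha.
Orbyt's best replies: Alpha→Y; Beta→Y.
Only (Alpha, Y) has each player best-responding; Nash payoffs (17, 15).
Sequential outcome (Alpha, Y) coincides with the Nash profile (Alpha, Y).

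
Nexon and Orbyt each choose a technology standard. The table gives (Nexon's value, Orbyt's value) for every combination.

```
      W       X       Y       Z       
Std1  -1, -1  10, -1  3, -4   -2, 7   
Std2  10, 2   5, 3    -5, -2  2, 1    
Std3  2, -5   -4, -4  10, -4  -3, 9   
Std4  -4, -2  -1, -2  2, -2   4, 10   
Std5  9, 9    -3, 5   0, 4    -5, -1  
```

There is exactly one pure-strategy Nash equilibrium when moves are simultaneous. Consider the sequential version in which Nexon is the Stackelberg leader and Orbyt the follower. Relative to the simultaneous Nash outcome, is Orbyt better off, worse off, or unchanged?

worse off

Solve by backward induction (Nexon leads).
- Std1 → Orbyt plays Z (best of -1, -1, -4, 7); Nexon gets -2.
- Std2 → Orbyt plays X (best of 2, 3, -2, 1); Nexon gets 5.
- Std3 → Orbyt plays Z (best of -5, -4, -4, 9); Nexon gets -3.
- Std4 → Orbyt plays Z (best of -2, -2, -2, 10); Nexon gets 4.
- Std5 → Orbyt plays W (best of 9, 5, 4, -1); Nexon gets 9.
Nexon's induced payoffs are -2, 5, -3, 4, 9, so Nexon commits to Std5. Subgame-perfect outcome: (Std5, W) with payoffs (9, 9).
For the simultaneous game, intersect best replies.
Nexon's best replies: W→Std2; X→Std1; Y→Std3; Z→Std4.
Orbyt's best replies: Std1→Z; Std2→X; Std3→Z; Std4→Z; Std5→W.
The unique mutual best reply is (Std4, Z), giving (4, 10).
Orbyt earns 9 sequentially versus 10 at the Nash outcome: worse off.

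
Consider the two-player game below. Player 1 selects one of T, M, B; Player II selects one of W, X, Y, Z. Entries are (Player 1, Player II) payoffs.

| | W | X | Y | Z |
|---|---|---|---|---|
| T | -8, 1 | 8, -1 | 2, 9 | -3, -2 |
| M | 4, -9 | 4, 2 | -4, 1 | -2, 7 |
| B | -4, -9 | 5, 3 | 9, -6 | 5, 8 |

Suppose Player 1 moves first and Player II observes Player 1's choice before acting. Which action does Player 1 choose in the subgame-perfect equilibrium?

B

Player II best-responds to each possible Player 1 move:
- T: Player II compares 1, -1, 9, -2 and picks Y; Player 1 would get 2.
- M: Player II compares -9, 2, 1, 7 and picks Z; Player 1 would get -2.
- B: Player II compares -9, 3, -6, 8 and picks Z; Player 1 would get 5.
Player 1's induced payoffs are 2, -2, 5, so Player 1 commits to B. Subgame-perfect outcome: (B, Z) with payoffs (5, 8).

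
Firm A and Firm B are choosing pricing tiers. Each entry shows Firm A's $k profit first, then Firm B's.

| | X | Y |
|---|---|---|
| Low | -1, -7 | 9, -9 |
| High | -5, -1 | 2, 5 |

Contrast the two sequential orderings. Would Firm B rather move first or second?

second

If Firm A leads: Firm B's best replies are Low→X, High→Y; Firm A's induced payoffs -1, 2; outcome (High, Y), payoffs (2, 5).
If Firm B leads: Firm A's best replies are X→Low, Y→Low; Firm B's induced payoffs -7, -9; outcome (Low, X), payoffs (-1, -7).
Firm B gets -7 moving first and 5 moving second, so Firm B prefers to move second.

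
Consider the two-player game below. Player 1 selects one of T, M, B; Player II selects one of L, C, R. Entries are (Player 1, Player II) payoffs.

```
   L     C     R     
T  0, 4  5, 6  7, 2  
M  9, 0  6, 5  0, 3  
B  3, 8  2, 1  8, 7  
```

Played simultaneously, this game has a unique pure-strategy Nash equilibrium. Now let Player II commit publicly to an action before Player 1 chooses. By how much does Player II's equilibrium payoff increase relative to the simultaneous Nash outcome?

2

Player 1 best-responds to each possible Player II move:
- L: BR = M, leader payoff 0.
- C: BR = M, leader payoff 5.
- R: BR = B, leader payoff 7.
Maximizing over 0, 5, 7, Player II chooses R. Subgame-perfect outcome: (B, R) with payoffs (8, 7).
Now find the simultaneous Nash equilibrium.
Player 1's best replies: L→M; C→M; R→B.
Player II's best replies: T→C; M→C; B→L.
Only (M, C) has each player best-responding; Nash payoffs (6, 5).
Player II's commitment gain: 7 − 5 = 2.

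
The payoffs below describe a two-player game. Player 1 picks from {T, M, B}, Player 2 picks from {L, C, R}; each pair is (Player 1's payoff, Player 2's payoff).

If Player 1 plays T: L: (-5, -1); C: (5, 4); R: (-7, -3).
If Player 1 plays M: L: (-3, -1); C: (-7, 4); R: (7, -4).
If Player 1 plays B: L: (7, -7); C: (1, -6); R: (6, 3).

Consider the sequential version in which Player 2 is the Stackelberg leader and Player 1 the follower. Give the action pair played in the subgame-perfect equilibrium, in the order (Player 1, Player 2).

(T, C)

Player 1 best-responds to each possible Player 2 move:
- L: Player 1 compares -5, -3, 7 and picks B; Player 2 would get -7.
- C: Player 1 compares 5, -7, 1 and picks T; Player 2 would get 4.
- R: Player 1 compares -7, 7, 6 and picks M; Player 2 would get -4.
Among -7, 4, -4, the best is 4 at C. Subgame-perfect outcome: (T, C) with payoffs (5, 4).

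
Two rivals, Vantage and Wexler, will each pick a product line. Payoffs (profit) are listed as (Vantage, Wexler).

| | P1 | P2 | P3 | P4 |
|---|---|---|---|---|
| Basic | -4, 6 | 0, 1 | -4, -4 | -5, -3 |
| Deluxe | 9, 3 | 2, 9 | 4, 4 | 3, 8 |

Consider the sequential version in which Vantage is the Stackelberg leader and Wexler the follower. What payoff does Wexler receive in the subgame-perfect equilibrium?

Wexler best-responds to each possible Vantage move:
- Basic → Wexler plays P1 (best of 6, 1, -4, -3); Vantage gets -4.
- Deluxe → Wexler plays P2 (best of 3, 9, 4, 8); Vantage gets 2.
Among -4, 2, the best is 2 at Deluxe. Subgame-perfect outcome: (Deluxe, P2) with payoffs (2, 9).

9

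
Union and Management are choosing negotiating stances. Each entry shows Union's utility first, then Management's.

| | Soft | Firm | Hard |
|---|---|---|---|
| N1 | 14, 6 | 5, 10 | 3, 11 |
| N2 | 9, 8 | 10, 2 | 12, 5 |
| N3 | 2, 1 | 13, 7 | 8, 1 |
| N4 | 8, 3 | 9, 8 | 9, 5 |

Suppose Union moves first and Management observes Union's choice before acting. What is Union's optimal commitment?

Work backward from Management's decision.
- N1: BR = Hard, leader payoff 3.
- N2: BR = Soft, leader payoff 9.
- N3: BR = Firm, leader payoff 13.
- N4: BR = Firm, leader payoff 9.
Maximizing over 3, 9, 13, 9, Union chooses N3. Subgame-perfect outcome: (N3, Firm) with payoffs (13, 7).

N3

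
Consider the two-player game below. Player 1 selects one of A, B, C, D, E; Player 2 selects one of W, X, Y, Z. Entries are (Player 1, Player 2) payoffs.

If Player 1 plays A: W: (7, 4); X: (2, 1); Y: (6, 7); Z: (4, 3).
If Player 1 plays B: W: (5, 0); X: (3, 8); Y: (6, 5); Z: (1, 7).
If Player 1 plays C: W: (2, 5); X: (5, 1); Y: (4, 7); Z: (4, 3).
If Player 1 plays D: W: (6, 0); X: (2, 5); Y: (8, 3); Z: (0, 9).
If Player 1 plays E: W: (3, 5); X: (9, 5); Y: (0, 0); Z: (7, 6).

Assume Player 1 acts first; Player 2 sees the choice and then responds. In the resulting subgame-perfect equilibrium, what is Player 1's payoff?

Work backward from Player 2's decision.
- A → Player 2 plays Y (best of 4, 1, 7, 3); Player 1 gets 6.
- B → Player 2 plays X (best of 0, 8, 5, 7); Player 1 gets 3.
- C → Player 2 plays Y (best of 5, 1, 7, 3); Player 1 gets 4.
- D → Player 2 plays Z (best of 0, 5, 3, 9); Player 1 gets 0.
- E → Player 2 plays Z (best of 5, 5, 0, 6); Player 1 gets 7.
Player 1's induced payoffs are 6, 3, 4, 0, 7, so Player 1 commits to E. Subgame-perfect outcome: (E, Z) with payoffs (7, 6).

7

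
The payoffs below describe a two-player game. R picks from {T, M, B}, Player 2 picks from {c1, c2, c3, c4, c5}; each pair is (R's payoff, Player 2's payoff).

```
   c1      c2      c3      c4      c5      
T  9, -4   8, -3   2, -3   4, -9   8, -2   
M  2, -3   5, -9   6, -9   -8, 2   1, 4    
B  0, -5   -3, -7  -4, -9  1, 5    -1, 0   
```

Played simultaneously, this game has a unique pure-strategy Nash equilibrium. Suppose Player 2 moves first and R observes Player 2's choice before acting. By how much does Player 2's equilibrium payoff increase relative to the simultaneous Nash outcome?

R best-responds to each possible Player 2 move:
- c1 → R plays T (best of 9, 2, 0); Player 2 gets -4.
- c2 → R plays T (best of 8, 5, -3); Player 2 gets -3.
- c3 → R plays M (best of 2, 6, -4); Player 2 gets -9.
- c4 → R plays T (best of 4, -8, 1); Player 2 gets -9.
- c5 → R plays T (best of 8, 1, -1); Player 2 gets -2.
Maximizing over -4, -3, -9, -9, -2, Player 2 chooses c5. Subgame-perfect outcome: (T, c5) with payoffs (8, -2).
Now find the simultaneous Nash equilibrium.
R's best replies: c1→T; c2→T; c3→M; c4→T; c5→T.
Player 2's best replies: T→c5; M→c5; B→c4.
The unique mutual best reply is (T, c5), giving (8, -2).
Player 2's commitment gain: -2 − -2 = 0.

0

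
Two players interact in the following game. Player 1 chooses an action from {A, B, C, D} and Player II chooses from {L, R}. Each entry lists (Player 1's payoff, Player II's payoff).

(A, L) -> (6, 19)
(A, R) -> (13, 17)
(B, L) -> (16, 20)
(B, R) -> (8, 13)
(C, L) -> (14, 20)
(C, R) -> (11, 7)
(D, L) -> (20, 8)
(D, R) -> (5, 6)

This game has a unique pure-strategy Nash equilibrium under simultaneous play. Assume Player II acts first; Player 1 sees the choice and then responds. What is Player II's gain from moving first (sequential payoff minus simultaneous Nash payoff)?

9

Backward induction with Player II moving first.
- L: BR = D, leader payoff 8.
- R: BR = A, leader payoff 17.
Player II's induced payoffs are 8, 17, so Player II commits to R. Subgame-perfect outcome: (A, R) with payoffs (13, 17).
Now find the simultaneous Nash equilibrium.
Player 1's best replies: L→D; R→A.
Player II's best replies: A→L; B→L; C→L; D→L.
Only (D, L) has each player best-responding; Nash payoffs (20, 8).
Player II's commitment gain: 17 − 8 = 9.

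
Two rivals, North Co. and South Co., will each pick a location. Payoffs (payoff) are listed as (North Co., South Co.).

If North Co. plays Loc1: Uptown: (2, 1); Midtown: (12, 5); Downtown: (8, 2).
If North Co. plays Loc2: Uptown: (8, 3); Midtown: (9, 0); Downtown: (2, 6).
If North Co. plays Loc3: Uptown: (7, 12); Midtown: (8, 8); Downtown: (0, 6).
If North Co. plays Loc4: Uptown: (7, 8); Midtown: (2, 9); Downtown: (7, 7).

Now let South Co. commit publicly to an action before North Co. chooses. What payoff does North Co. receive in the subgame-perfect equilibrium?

Work backward from North Co.'s decision.
- Uptown: North Co. compares 2, 8, 7, 7 and picks Loc2; South Co. would get 3.
- Midtown: North Co. compares 12, 9, 8, 2 and picks Loc1; South Co. would get 5.
- Downtown: North Co. compares 8, 2, 0, 7 and picks Loc1; South Co. would get 2.
South Co.'s induced payoffs are 3, 5, 2, so South Co. commits to Midtown. Subgame-perfect outcome: (Loc1, Midtown) with payoffs (12, 5).

12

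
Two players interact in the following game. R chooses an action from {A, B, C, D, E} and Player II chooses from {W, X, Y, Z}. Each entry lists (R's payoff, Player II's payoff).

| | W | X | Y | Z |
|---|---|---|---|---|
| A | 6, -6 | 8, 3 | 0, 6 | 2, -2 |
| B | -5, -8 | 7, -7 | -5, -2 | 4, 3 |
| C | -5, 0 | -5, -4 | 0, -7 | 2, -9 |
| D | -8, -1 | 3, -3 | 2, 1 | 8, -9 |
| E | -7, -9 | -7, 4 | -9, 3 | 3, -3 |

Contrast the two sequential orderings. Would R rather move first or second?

If R leads: Player II's best replies are A→Y, B→Z, C→W, D→Y, E→X; R's induced payoffs 0, 4, -5, 2, -7; outcome (B, Z), payoffs (4, 3).
If Player II leads: R's best replies are W→A, X→A, Y→D, Z→D; Player II's induced payoffs -6, 3, 1, -9; outcome (A, X), payoffs (8, 3).
R gets 4 moving first and 8 moving second, so R prefers to move second.

second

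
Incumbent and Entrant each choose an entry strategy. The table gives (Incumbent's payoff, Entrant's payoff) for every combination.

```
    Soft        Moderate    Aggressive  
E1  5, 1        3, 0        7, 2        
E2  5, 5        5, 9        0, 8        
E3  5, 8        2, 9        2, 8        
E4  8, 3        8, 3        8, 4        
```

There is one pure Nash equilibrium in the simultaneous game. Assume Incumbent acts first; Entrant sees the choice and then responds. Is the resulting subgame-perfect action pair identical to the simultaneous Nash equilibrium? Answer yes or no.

yes

Entrant best-responds to each possible Incumbent move:
- E1 → Entrant plays Aggressive (best of 1, 0, 2); Incumbent gets 7.
- E2 → Entrant plays Moderate (best of 5, 9, 8); Incumbent gets 5.
- E3 → Entrant plays Moderate (best of 8, 9, 8); Incumbent gets 2.
- E4 → Entrant plays Aggressive (best of 3, 3, 4); Incumbent gets 8.
Maximizing over 7, 5, 2, 8, Incumbent chooses E4. Subgame-perfect outcome: (E4, Aggressive) with payoffs (8, 4).
Under simultaneous play:
Incumbent's best replies: Soft→E4; Moderate→E4; Aggressive→E4.
Entrant's best replies: E1→Aggressive; E2→Moderate; E3→Moderate; E4→Aggressive.
The unique mutual best reply is (E4, Aggressive), giving (8, 4).
Sequential outcome (E4, Aggressive) coincides with the Nash profile (E4, Aggressive).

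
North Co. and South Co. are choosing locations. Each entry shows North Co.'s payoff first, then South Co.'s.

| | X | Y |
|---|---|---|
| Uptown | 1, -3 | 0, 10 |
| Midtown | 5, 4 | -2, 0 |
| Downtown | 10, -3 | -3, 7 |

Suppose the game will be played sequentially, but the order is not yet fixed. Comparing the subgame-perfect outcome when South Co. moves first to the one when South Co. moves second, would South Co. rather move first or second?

If North Co. leads: South Co.'s best replies are Uptown→Y, Midtown→X, Downtown→Y; North Co.'s induced payoffs 0, 5, -3; outcome (Midtown, X), payoffs (5, 4).
If South Co. leads: North Co.'s best replies are X→Downtown, Y→Uptown; South Co.'s induced payoffs -3, 10; outcome (Uptown, Y), payoffs (0, 10).
South Co. gets 10 moving first and 4 moving second, so South Co. prefers to move first.

first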